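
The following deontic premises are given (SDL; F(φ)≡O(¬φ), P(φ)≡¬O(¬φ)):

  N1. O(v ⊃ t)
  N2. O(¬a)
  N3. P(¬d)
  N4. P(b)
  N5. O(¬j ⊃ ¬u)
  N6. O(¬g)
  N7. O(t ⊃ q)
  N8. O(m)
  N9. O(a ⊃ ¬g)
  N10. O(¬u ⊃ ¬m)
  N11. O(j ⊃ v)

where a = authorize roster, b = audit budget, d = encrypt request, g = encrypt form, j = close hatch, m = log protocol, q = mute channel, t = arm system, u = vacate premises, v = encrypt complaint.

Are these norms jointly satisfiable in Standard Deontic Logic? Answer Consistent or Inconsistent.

Consistent

Premise 9 is O(a ⊃ ¬g); even if O(¬g) held, inferring O(a) would be affirming the consequent — invalid.
So O(a) is not derivable, and the apparent clash with O(¬a) does not arise.
A world satisfying every obligation exists (e.g. a=false, b=false, d=false, g=false, j=true, m=true, q=true, t=true, u=true, v=true); no atom is both obligatory and forbidden, so the set is consistent.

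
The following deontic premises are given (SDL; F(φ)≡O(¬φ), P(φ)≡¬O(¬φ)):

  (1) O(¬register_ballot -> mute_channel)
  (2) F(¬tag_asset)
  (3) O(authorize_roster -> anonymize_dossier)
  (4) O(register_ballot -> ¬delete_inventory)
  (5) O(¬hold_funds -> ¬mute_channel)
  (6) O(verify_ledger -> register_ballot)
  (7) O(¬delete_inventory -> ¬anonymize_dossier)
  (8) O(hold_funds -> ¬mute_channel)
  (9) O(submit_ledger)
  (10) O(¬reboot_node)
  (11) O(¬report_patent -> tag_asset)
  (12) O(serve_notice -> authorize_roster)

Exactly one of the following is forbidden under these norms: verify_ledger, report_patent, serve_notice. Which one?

serve_notice

By case analysis on hold_funds: premise 8 gives O(hold_funds -> ¬mute_channel) and premise 5 gives O(¬hold_funds -> ¬mute_channel), so O(¬mute_channel) either way.
The contrapositive of premise 1 (O(¬register_ballot -> mute_channel)) is O(¬mute_channel -> register_ballot), and O(¬mute_channel) is already established, so O(register_ballot).
From O(register_ballot) and premise 4, O(register_ballot -> ¬delete_inventory), we obtain O(¬delete_inventory).
From O(¬delete_inventory) and premise 7, O(¬delete_inventory -> ¬anonymize_dossier), we obtain O(¬anonymize_dossier).
Premise 3 is O(authorize_roster -> anonymize_dossier); contrapositively O(¬anonymize_dossier -> ¬authorize_roster). Since O(¬anonymize_dossier) holds, K gives O(¬authorize_roster).
Premise 12 is O(serve_notice -> authorize_roster); contrapositively O(¬authorize_roster -> ¬serve_notice). Since O(¬authorize_roster) holds, K gives O(¬serve_notice).
So O(¬serve_notice) holds, i.e. serve_notice is forbidden. None of the other listed options is forbidden under the premises.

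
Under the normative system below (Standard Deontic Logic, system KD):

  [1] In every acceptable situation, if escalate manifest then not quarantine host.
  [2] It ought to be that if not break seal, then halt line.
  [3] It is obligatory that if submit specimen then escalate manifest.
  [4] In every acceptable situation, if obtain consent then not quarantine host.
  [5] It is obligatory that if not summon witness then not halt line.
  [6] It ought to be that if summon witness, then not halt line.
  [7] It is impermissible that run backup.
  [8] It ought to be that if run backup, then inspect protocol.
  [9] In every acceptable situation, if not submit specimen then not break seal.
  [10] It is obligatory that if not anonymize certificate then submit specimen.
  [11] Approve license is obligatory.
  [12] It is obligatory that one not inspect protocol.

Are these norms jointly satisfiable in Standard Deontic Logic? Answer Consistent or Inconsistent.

Consistent

Premise 8 is O(run_backup → inspect_protocol), but O(run_backup) is not derivable from the premises, so it does not yield O(inspect_protocol).
So O(inspect_protocol) is not derivable, and the apparent clash with O(¬inspect_protocol) does not arise.
A world satisfying every obligation exists (e.g. anonymize_certificate=false, approve_license=true, break_seal=true, escalate_manifest=true, halt_line=false, inspect_protocol=false, obtain_consent=false, quarantine_host=false, run_backup=false, submit_specimen=true, summon_witness=false); no atom is both obligatory and forbidden, so the set is consistent.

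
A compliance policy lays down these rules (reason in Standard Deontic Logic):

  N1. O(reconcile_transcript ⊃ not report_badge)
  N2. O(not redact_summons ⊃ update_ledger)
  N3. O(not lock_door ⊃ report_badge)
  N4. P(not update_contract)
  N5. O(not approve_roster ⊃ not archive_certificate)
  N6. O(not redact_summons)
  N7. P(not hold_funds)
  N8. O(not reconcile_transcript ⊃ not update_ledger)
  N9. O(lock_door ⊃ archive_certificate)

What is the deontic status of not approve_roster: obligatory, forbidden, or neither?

Forbidden

Premise 6 states O(not redact_summons) outright.
With premise 2, O(not redact_summons ⊃ update_ledger), the K-axiom yields O(update_ledger).
The contrapositive of premise 8 (O(not reconcile_transcript ⊃ not update_ledger)) is O(update_ledger ⊃ reconcile_transcript), and O(update_ledger) is already established, so O(reconcile_transcript).
With premise 1, O(reconcile_transcript ⊃ not report_badge), the K-axiom yields O(not report_badge).
Premise 3 is O(not lock_door ⊃ report_badge); contrapositively O(not report_badge ⊃ lock_door). Since O(not report_badge) holds, K gives O(lock_door).
With premise 9, O(lock_door ⊃ archive_certificate), the K-axiom yields O(archive_certificate).
The contrapositive of premise 5 (O(not approve_roster ⊃ not archive_certificate)) is O(archive_certificate ⊃ approve_roster), and O(archive_certificate) is already established, so O(approve_roster).
Premises 4, 7 do not contribute to this derivation.
Thus O(approve_roster), which is F(not approve_roster): not approve_roster is forbidden.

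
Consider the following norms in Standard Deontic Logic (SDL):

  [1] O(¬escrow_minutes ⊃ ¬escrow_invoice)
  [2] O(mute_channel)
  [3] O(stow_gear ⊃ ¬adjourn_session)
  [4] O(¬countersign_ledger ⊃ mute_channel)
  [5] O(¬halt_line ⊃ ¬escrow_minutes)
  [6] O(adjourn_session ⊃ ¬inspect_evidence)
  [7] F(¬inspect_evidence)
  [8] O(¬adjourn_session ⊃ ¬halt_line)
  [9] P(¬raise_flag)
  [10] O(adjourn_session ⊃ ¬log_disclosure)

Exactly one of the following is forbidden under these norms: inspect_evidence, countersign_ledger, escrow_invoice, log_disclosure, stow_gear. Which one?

F(¬inspect_evidence) at premise 7 means O(inspect_evidence).
Premise 6, O(adjourn_session ⊃ ¬inspect_evidence), contraposes to O(inspect_evidence ⊃ ¬adjourn_session); with O(inspect_evidence) we get O(¬adjourn_session).
Premise 8 is O(¬adjourn_session ⊃ ¬halt_line); since O(¬adjourn_session), deontic closure gives O(¬halt_line).
With premise 5, O(¬halt_line ⊃ ¬escrow_minutes), the K-axiom yields O(¬escrow_minutes).
Applying K to premise 1 (O(¬escrow_minutes ⊃ ¬escrow_invoice)) and O(¬escrow_minutes) yields O(¬escrow_invoice).
So O(¬escrow_invoice) holds, i.e. escrow_invoice is forbidden. None of the other listed options is forbidden under the premises.

escrow_invoice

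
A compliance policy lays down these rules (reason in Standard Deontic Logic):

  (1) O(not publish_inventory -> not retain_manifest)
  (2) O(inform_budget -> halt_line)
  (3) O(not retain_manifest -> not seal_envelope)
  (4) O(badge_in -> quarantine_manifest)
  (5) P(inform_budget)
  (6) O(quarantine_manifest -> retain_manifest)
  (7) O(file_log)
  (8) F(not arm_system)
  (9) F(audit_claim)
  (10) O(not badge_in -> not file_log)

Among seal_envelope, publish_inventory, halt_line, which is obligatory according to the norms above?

publish_inventory

From premise 7 we have O(file_log).
Premise 10, O(not badge_in -> not file_log), contraposes to O(file_log -> badge_in); with O(file_log) we get O(badge_in).
Premise 4 is O(badge_in -> quarantine_manifest); since O(badge_in), deontic closure gives O(quarantine_manifest).
Premise 6 is O(quarantine_manifest -> retain_manifest); since O(quarantine_manifest), deontic closure gives O(retain_manifest).
Premise 1, O(not publish_inventory -> not retain_manifest), contraposes to O(retain_manifest -> publish_inventory); with O(retain_manifest) we get O(publish_inventory).
So O(publish_inventory) holds — publish_inventory is obligatory. None of the other listed options is made obligatory by any chain of premises.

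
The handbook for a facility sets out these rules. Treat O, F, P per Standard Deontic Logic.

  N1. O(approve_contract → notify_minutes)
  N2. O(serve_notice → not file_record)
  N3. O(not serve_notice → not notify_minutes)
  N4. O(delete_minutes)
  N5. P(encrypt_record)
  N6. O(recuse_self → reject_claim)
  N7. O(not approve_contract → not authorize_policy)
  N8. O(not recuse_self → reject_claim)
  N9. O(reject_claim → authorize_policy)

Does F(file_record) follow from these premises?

Premises 6 and 8 are O(recuse_self → reject_claim) and O(not recuse_self → reject_claim); every ideal world satisfies recuse_self or not recuse_self, so in either case reject_claim holds — hence O(reject_claim).
With premise 9, O(reject_claim → authorize_policy), the K-axiom yields O(authorize_policy).
The contrapositive of premise 7 (O(not approve_contract → not authorize_policy)) is O(authorize_policy → approve_contract), and O(authorize_policy) is already established, so O(approve_contract).
Premise 1 is O(approve_contract → notify_minutes); since O(approve_contract), deontic closure gives O(notify_minutes).
The contrapositive of premise 3 (O(not serve_notice → not notify_minutes)) is O(notify_minutes → serve_notice), and O(notify_minutes) is already established, so O(serve_notice).
From O(serve_notice) and premise 2, O(serve_notice → not file_record), we obtain O(not file_record).
Premises 4, 5 do not contribute to this derivation.
So O(not file_record) holds, i.e. F(file_record). The claim follows.

Yes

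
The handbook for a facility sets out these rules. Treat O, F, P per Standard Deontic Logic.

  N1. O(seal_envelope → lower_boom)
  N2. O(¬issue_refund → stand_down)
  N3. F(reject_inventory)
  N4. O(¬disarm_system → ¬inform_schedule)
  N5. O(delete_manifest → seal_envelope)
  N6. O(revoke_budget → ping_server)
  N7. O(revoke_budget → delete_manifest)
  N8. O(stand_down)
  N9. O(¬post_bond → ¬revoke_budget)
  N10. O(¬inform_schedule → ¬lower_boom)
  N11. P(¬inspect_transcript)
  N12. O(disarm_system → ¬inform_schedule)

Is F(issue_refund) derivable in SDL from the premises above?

No

Premise 2 is O(¬issue_refund → stand_down); even if O(stand_down) held, inferring O(¬issue_refund) would be affirming the consequent — invalid.
No other premise forces O(¬issue_refund). An ideal world satisfying every premise can still have issue_refund true, so F(issue_refund) is not derivable.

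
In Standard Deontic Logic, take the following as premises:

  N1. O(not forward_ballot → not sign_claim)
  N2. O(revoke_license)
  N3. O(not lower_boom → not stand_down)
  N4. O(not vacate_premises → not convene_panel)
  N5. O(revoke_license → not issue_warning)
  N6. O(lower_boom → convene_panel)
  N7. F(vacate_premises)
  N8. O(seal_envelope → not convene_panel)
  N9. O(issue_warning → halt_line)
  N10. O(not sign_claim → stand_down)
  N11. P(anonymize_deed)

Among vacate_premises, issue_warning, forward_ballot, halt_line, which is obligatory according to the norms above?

Premise 7 is F(vacate_premises), i.e. O(not vacate_premises).
Applying K to premise 4 (O(not vacate_premises → not convene_panel)) and O(not vacate_premises) yields O(not convene_panel).
Premise 6, O(lower_boom → convene_panel), contraposes to O(not convene_panel → not lower_boom); with O(not convene_panel) we get O(not lower_boom).
With premise 3, O(not lower_boom → not stand_down), the K-axiom yields O(not stand_down).
Premise 10, O(not sign_claim → stand_down), contraposes to O(not stand_down → sign_claim); with O(not stand_down) we get O(sign_claim).
Premise 1 is O(not forward_ballot → not sign_claim); contrapositively O(sign_claim → forward_ballot). Since O(sign_claim) holds, K gives O(forward_ballot).
So O(forward_ballot) holds — forward_ballot is obligatory. None of the other listed options is made obligatory by any chain of premises.

forward_ballot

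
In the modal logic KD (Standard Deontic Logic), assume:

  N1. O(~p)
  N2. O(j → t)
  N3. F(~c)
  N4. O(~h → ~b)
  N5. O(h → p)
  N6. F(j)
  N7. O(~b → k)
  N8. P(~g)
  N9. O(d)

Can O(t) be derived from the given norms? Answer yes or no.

No

Premise 2 is O(j → t), but O(j) is not derivable from the premises, so it does not yield O(t).
No other premise forces O(t). An ideal world satisfying every premise can still have t false, so O(t) is not derivable.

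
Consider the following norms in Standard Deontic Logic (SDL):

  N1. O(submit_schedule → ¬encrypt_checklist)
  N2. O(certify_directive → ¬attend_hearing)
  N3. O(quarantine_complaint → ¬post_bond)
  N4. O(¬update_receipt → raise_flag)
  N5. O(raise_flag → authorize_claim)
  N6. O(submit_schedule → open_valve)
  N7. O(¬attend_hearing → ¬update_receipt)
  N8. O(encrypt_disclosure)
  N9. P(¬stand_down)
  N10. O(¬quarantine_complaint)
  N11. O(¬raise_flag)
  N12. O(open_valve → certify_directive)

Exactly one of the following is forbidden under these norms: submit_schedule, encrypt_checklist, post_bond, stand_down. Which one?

submit_schedule

Premise 11 states O(¬raise_flag) outright.
Premise 4, O(¬update_receipt → raise_flag), contraposes to O(¬raise_flag → update_receipt); with O(¬raise_flag) we get O(update_receipt).
The contrapositive of premise 7 (O(¬attend_hearing → ¬update_receipt)) is O(update_receipt → attend_hearing), and O(update_receipt) is already established, so O(attend_hearing).
Premise 2, O(certify_directive → ¬attend_hearing), contraposes to O(attend_hearing → ¬certify_directive); with O(attend_hearing) we get O(¬certify_directive).
The contrapositive of premise 12 (O(open_valve → certify_directive)) is O(¬certify_directive → ¬open_valve), and O(¬certify_directive) is already established, so O(¬open_valve).
The contrapositive of premise 6 (O(submit_schedule → open_valve)) is O(¬open_valve → ¬submit_schedule), and O(¬open_valve) is already established, so O(¬submit_schedule).
So O(¬submit_schedule) holds, i.e. submit_schedule is forbidden. None of the other listed options is forbidden under the premises.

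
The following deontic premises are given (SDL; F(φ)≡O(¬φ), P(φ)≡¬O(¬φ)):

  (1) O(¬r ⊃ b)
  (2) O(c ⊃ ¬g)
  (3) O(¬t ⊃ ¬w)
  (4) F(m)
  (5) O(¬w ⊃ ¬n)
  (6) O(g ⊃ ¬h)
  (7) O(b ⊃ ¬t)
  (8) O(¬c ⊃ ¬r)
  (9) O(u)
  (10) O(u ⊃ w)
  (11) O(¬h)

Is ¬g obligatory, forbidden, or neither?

Obligatory

Premise 9 gives O(u).
Applying K to premise 10 (O(u ⊃ w)) and O(u) yields O(w).
Premise 3, O(¬t ⊃ ¬w), contraposes to O(w ⊃ t); with O(w) we get O(t).
The contrapositive of premise 7 (O(b ⊃ ¬t)) is O(t ⊃ ¬b), and O(t) is already established, so O(¬b).
Premise 1, O(¬r ⊃ b), contraposes to O(¬b ⊃ r); with O(¬b) we get O(r).
Premise 8 is O(¬c ⊃ ¬r); contrapositively O(r ⊃ c). Since O(r) holds, K gives O(c).
From O(c) and premise 2, O(c ⊃ ¬g), we obtain O(¬g).
Premises 4, 5, 6, 11 do not contribute to this derivation.
Hence ¬g is obligatory.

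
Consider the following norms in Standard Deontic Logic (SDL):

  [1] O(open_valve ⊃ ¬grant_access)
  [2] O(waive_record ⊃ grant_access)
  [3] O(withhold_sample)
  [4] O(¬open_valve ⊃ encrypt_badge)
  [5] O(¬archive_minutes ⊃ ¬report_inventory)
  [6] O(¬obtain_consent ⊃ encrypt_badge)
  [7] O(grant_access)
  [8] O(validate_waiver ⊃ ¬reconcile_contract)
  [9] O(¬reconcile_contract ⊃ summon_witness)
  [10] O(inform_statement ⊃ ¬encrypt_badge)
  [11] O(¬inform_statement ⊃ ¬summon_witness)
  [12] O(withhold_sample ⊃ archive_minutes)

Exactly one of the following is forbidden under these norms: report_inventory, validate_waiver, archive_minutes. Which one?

From premise 7 we have O(grant_access).
Premise 1, O(open_valve ⊃ ¬grant_access), contraposes to O(grant_access ⊃ ¬open_valve); with O(grant_access) we get O(¬open_valve).
Applying K to premise 4 (O(¬open_valve ⊃ encrypt_badge)) and O(¬open_valve) yields O(encrypt_badge).
The contrapositive of premise 10 (O(inform_statement ⊃ ¬encrypt_badge)) is O(encrypt_badge ⊃ ¬inform_statement), and O(encrypt_badge) is already established, so O(¬inform_statement).
Premise 11 is O(¬inform_statement ⊃ ¬summon_witness); since O(¬inform_statement), deontic closure gives O(¬summon_witness).
The contrapositive of premise 9 (O(¬reconcile_contract ⊃ summon_witness)) is O(¬summon_witness ⊃ reconcile_contract), and O(¬summon_witness) is already established, so O(reconcile_contract).
Premise 8 is O(validate_waiver ⊃ ¬reconcile_contract); contrapositively O(reconcile_contract ⊃ ¬validate_waiver). Since O(reconcile_contract) holds, K gives O(¬validate_waiver).
So O(¬validate_waiver) holds, i.e. validate_waiver is forbidden. None of the other listed options is forbidden under the premises.

validate_waiver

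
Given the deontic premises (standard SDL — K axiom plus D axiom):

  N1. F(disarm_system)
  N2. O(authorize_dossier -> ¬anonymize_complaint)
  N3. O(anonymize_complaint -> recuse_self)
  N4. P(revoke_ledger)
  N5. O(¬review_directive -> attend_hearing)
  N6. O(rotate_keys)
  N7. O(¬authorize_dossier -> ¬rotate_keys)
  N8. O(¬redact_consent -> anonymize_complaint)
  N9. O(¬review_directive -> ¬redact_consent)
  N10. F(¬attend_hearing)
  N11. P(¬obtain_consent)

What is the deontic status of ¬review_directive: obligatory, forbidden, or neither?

From premise 6 we have O(rotate_keys).
Premise 7, O(¬authorize_dossier -> ¬rotate_keys), contraposes to O(rotate_keys -> authorize_dossier); with O(rotate_keys) we get O(authorize_dossier).
Premise 2 is O(authorize_dossier -> ¬anonymize_complaint); since O(authorize_dossier), deontic closure gives O(¬anonymize_complaint).
The contrapositive of premise 8 (O(¬redact_consent -> anonymize_complaint)) is O(¬anonymize_complaint -> redact_consent), and O(¬anonymize_complaint) is already established, so O(redact_consent).
Premise 9 is O(¬review_directive -> ¬redact_consent); contrapositively O(redact_consent -> review_directive). Since O(redact_consent) holds, K gives O(review_directive).
Premises 1, 3, 4, 5, 10, 11 do not contribute to this derivation.
Thus O(review_directive), which is F(¬review_directive): ¬review_directive is forbidden.

Forbidden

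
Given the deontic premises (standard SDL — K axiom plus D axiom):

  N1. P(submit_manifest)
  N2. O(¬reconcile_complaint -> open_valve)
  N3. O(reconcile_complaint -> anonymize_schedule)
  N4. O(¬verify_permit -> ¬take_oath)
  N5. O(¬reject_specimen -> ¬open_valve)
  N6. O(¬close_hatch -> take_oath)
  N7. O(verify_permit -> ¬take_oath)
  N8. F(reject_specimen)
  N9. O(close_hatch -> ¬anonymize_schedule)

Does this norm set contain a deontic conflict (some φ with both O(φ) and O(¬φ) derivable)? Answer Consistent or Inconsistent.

Inconsistent

Premises 4 and 7 cover both cases: O(¬verify_permit -> ¬take_oath) and O(verify_permit -> ¬take_oath). Since ¬verify_permit ∨ verify_permit is a tautology, O(¬take_oath) follows.
Premise 6 is O(¬close_hatch -> take_oath); contrapositively O(¬take_oath -> close_hatch). Since O(¬take_oath) holds, K gives O(close_hatch).
Applying K to premise 9 (O(close_hatch -> ¬anonymize_schedule)) and O(close_hatch) yields O(¬anonymize_schedule).
Premise 3, O(reconcile_complaint -> anonymize_schedule), contraposes to O(¬anonymize_schedule -> ¬reconcile_complaint); with O(¬anonymize_schedule) we get O(¬reconcile_complaint).
From O(¬reconcile_complaint) and premise 2, O(¬reconcile_complaint -> open_valve), we obtain O(open_valve).
Premise 5 is O(¬reject_specimen -> ¬open_valve); contrapositively O(open_valve -> reject_specimen). Since O(open_valve) holds, K gives O(reject_specimen).
Yet premise 8 is F(reject_specimen), i.e. O(¬reject_specimen).
We now have both O(reject_specimen) and O(¬reject_specimen) — reject_specimen is simultaneously obligatory and forbidden, violating the D-axiom.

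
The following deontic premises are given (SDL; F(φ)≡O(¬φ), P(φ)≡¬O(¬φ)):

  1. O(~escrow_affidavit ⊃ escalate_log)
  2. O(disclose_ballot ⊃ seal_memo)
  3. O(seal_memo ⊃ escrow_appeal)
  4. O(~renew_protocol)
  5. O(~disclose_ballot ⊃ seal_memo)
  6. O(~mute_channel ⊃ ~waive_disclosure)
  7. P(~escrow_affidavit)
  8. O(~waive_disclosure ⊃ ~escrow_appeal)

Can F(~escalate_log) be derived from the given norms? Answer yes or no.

Premise 1 is O(~escrow_affidavit ⊃ escalate_log), but O(~escrow_affidavit) is not derivable from the premises (the permission P(~escrow_affidavit) asserts only ~O(escrow_affidavit), not O(~escrow_affidavit)), so it does not yield O(escalate_log).
No other premise forces O(escalate_log). An ideal world satisfying every premise can still have ~escalate_log true, so F(~escalate_log) is not derivable.

No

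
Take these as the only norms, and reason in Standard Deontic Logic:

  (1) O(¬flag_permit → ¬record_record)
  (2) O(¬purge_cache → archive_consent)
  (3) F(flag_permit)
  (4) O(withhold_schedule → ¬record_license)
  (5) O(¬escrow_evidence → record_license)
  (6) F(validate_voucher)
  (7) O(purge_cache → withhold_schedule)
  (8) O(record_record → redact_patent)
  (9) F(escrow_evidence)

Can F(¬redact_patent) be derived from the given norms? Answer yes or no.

Premise 8 is O(record_record → redact_patent), but O(record_record) is not derivable from the premises, so it does not yield O(redact_patent).
No other premise forces O(redact_patent). An ideal world satisfying every premise can still have ¬redact_patent true, so F(¬redact_patent) is not derivable.

No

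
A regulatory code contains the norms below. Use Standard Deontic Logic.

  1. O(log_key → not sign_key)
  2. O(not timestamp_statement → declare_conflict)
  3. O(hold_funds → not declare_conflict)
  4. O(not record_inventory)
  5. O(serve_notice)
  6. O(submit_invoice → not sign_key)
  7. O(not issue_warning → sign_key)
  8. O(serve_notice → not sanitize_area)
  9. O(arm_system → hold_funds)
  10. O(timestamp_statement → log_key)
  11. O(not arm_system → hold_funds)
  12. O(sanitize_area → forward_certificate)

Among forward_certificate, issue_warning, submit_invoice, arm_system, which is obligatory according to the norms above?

Premises 11 and 9 cover both cases: O(not arm_system → hold_funds) and O(arm_system → hold_funds). Since not arm_system ∨ arm_system is a tautology, O(hold_funds) follows.
With premise 3, O(hold_funds → not declare_conflict), the K-axiom yields O(not declare_conflict).
Premise 2 is O(not timestamp_statement → declare_conflict); contrapositively O(not declare_conflict → timestamp_statement). Since O(not declare_conflict) holds, K gives O(timestamp_statement).
From O(timestamp_statement) and premise 10, O(timestamp_statement → log_key), we obtain O(log_key).
Premise 1 is O(log_key → not sign_key); since O(log_key), deontic closure gives O(not sign_key).
The contrapositive of premise 7 (O(not issue_warning → sign_key)) is O(not sign_key → issue_warning), and O(not sign_key) is already established, so O(issue_warning).
So O(issue_warning) holds — issue_warning is obligatory. None of the other listed options is made obligatory by any chain of premises.

issue_warning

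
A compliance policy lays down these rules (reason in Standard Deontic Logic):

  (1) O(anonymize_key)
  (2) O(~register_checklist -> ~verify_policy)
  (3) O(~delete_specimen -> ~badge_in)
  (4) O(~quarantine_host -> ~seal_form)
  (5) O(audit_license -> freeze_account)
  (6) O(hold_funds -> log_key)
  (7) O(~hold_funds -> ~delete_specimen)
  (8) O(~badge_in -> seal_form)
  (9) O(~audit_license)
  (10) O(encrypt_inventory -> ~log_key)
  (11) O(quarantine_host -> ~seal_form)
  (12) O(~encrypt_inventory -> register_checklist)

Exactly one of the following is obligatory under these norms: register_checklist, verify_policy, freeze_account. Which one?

register_checklist

Premises 4 and 11 cover both cases: O(~quarantine_host -> ~seal_form) and O(quarantine_host -> ~seal_form). Since ~quarantine_host ∨ quarantine_host is a tautology, O(~seal_form) follows.
Premise 8 is O(~badge_in -> seal_form); contrapositively O(~seal_form -> badge_in). Since O(~seal_form) holds, K gives O(badge_in).
The contrapositive of premise 3 (O(~delete_specimen -> ~badge_in)) is O(badge_in -> delete_specimen), and O(badge_in) is already established, so O(delete_specimen).
The contrapositive of premise 7 (O(~hold_funds -> ~delete_specimen)) is O(delete_specimen -> hold_funds), and O(delete_specimen) is already established, so O(hold_funds).
With premise 6, O(hold_funds -> log_key), the K-axiom yields O(log_key).
Premise 10, O(encrypt_inventory -> ~log_key), contraposes to O(log_key -> ~encrypt_inventory); with O(log_key) we get O(~encrypt_inventory).
Premise 12 is O(~encrypt_inventory -> register_checklist); since O(~encrypt_inventory), deontic closure gives O(register_checklist).
So O(register_checklist) holds — register_checklist is obligatory. None of the other listed options is made obligatory by any chain of premises.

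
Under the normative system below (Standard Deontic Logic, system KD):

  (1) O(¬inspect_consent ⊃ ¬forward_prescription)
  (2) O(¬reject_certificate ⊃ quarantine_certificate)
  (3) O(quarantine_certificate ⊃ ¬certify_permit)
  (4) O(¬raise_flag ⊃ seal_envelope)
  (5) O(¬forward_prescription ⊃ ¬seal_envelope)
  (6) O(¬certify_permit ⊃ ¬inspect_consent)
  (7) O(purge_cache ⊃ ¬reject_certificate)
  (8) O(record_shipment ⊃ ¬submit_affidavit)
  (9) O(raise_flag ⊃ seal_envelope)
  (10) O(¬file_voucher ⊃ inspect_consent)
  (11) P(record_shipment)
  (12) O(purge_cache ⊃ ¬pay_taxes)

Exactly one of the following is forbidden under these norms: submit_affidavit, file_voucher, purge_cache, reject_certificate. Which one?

purge_cache

By case analysis on ¬raise_flag: premise 4 gives O(¬raise_flag ⊃ seal_envelope) and premise 9 gives O(raise_flag ⊃ seal_envelope), so O(seal_envelope) either way.
Premise 5, O(¬forward_prescription ⊃ ¬seal_envelope), contraposes to O(seal_envelope ⊃ forward_prescription); with O(seal_envelope) we get O(forward_prescription).
Premise 1, O(¬inspect_consent ⊃ ¬forward_prescription), contraposes to O(forward_prescription ⊃ inspect_consent); with O(forward_prescription) we get O(inspect_consent).
Premise 6, O(¬certify_permit ⊃ ¬inspect_consent), contraposes to O(inspect_consent ⊃ certify_permit); with O(inspect_consent) we get O(certify_permit).
Premise 3, O(quarantine_certificate ⊃ ¬certify_permit), contraposes to O(certify_permit ⊃ ¬quarantine_certificate); with O(certify_permit) we get O(¬quarantine_certificate).
Premise 2 is O(¬reject_certificate ⊃ quarantine_certificate); contrapositively O(¬quarantine_certificate ⊃ reject_certificate). Since O(¬quarantine_certificate) holds, K gives O(reject_certificate).
Premise 7 is O(purge_cache ⊃ ¬reject_certificate); contrapositively O(reject_certificate ⊃ ¬purge_cache). Since O(reject_certificate) holds, K gives O(¬purge_cache).
So O(¬purge_cache) holds, i.e. purge_cache is forbidden. None of the other listed options is forbidden under the premises.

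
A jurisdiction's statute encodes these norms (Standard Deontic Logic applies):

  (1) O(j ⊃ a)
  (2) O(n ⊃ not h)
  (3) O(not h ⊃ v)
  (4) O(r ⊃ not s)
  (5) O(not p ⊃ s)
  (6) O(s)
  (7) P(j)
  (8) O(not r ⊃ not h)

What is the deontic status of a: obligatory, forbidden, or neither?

Neither

Premise 1 is O(j ⊃ a), but O(j) is not derivable from the premises (the permission P(j) asserts only not O(not j), not O(j)), so it does not yield O(a).
No premise or chain of K-axiom applications forces O(a), and none forces O(not a). So a is neither obligatory nor forbidden under these norms.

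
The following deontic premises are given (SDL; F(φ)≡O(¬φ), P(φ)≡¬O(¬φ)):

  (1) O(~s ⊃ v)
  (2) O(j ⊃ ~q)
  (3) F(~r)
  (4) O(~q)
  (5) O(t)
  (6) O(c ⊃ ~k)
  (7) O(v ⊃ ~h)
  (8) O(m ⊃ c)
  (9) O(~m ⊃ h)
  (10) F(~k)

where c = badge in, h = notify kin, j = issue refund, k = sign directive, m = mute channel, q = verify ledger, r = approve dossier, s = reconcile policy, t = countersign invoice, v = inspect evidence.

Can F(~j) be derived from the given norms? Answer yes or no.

No

Premise 2 is O(j ⊃ ~q); even if O(~q) held, inferring O(j) would be affirming the consequent — invalid.
No other premise forces O(j). An ideal world satisfying every premise can still have ~j true, so F(~j) is not derivable.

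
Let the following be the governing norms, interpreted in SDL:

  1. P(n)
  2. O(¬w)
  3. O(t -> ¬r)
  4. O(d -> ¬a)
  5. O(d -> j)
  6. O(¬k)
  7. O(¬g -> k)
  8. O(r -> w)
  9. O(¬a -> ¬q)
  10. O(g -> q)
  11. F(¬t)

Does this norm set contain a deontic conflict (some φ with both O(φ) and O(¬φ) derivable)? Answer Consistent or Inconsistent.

Premise 8 is O(r -> w), but O(r) is not derivable from the premises, so it does not yield O(w).
So O(w) is not derivable, and the apparent clash with O(¬w) does not arise.
A world satisfying every obligation exists (e.g. a=true, d=false, g=true, j=false, k=false, n=false, q=true, r=false, t=true, w=false); no atom is both obligatory and forbidden, so the set is consistent.

Consistent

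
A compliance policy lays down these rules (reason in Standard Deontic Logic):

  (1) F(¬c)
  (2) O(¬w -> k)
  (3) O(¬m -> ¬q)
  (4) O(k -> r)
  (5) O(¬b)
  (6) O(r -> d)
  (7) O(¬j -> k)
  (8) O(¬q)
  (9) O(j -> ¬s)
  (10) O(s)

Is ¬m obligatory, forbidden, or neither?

Premise 3 is O(¬m -> ¬q); even if O(¬q) held, inferring O(¬m) would be affirming the consequent — invalid.
No premise or chain of K-axiom applications forces O(¬m), and none forces O(m). So ¬m is neither obligatory nor forbidden under these norms.

Neither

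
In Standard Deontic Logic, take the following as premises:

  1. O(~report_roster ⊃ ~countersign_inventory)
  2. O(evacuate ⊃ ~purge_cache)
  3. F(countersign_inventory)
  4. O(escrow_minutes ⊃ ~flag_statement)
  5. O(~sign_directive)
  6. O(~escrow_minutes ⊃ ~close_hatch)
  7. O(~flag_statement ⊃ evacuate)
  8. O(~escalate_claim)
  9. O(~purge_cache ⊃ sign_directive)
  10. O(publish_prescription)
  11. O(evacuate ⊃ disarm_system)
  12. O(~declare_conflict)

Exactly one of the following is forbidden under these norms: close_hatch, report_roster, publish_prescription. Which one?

From premise 5 we have O(~sign_directive).
Premise 9, O(~purge_cache ⊃ sign_directive), contraposes to O(~sign_directive ⊃ purge_cache); with O(~sign_directive) we get O(purge_cache).
Premise 2, O(evacuate ⊃ ~purge_cache), contraposes to O(purge_cache ⊃ ~evacuate); with O(purge_cache) we get O(~evacuate).
Premise 7 is O(~flag_statement ⊃ evacuate); contrapositively O(~evacuate ⊃ flag_statement). Since O(~evacuate) holds, K gives O(flag_statement).
Premise 4, O(escrow_minutes ⊃ ~flag_statement), contraposes to O(flag_statement ⊃ ~escrow_minutes); with O(flag_statement) we get O(~escrow_minutes).
From O(~escrow_minutes) and premise 6, O(~escrow_minutes ⊃ ~close_hatch), we obtain O(~close_hatch).
So O(~close_hatch) holds, i.e. close_hatch is forbidden. None of the other listed options is forbidden under the premises.

close_hatch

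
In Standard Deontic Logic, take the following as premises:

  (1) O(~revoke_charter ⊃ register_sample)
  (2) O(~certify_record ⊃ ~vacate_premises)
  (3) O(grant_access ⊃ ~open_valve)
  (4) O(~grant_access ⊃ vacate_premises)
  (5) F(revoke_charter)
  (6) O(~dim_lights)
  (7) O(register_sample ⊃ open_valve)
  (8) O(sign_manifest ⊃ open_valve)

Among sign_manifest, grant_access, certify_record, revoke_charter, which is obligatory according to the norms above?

certify_record

F(revoke_charter) at premise 5 means O(~revoke_charter).
Premise 1 is O(~revoke_charter ⊃ register_sample); since O(~revoke_charter), deontic closure gives O(register_sample).
With premise 7, O(register_sample ⊃ open_valve), the K-axiom yields O(open_valve).
The contrapositive of premise 3 (O(grant_access ⊃ ~open_valve)) is O(open_valve ⊃ ~grant_access), and O(open_valve) is already established, so O(~grant_access).
Premise 4 is O(~grant_access ⊃ vacate_premises); since O(~grant_access), deontic closure gives O(vacate_premises).
Premise 2 is O(~certify_record ⊃ ~vacate_premises); contrapositively O(vacate_premises ⊃ certify_record). Since O(vacate_premises) holds, K gives O(certify_record).
So O(certify_record) holds — certify_record is obligatory. None of the other listed options is made obligatory by any chain of premises.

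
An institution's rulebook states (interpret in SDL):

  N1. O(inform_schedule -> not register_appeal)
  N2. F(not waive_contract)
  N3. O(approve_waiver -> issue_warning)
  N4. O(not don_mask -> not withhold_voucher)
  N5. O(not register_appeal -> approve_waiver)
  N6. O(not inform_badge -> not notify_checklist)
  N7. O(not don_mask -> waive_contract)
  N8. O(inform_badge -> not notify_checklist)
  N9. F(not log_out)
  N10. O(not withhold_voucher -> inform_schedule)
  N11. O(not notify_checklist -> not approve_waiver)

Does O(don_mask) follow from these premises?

Yes

Premises 8 and 6 cover both cases: O(inform_badge -> not notify_checklist) and O(not inform_badge -> not notify_checklist). Since inform_badge ∨ not inform_badge is a tautology, O(not notify_checklist) follows.
With premise 11, O(not notify_checklist -> not approve_waiver), the K-axiom yields O(not approve_waiver).
Premise 5, O(not register_appeal -> approve_waiver), contraposes to O(not approve_waiver -> register_appeal); with O(not approve_waiver) we get O(register_appeal).
Premise 1 is O(inform_schedule -> not register_appeal); contrapositively O(register_appeal -> not inform_schedule). Since O(register_appeal) holds, K gives O(not inform_schedule).
Premise 10, O(not withhold_voucher -> inform_schedule), contraposes to O(not inform_schedule -> withhold_voucher); with O(not inform_schedule) we get O(withhold_voucher).
The contrapositive of premise 4 (O(not don_mask -> not withhold_voucher)) is O(withhold_voucher -> don_mask), and O(withhold_voucher) is already established, so O(don_mask).
Premises 2, 3, 7, 9 do not contribute to this derivation.
So O(don_mask) follows.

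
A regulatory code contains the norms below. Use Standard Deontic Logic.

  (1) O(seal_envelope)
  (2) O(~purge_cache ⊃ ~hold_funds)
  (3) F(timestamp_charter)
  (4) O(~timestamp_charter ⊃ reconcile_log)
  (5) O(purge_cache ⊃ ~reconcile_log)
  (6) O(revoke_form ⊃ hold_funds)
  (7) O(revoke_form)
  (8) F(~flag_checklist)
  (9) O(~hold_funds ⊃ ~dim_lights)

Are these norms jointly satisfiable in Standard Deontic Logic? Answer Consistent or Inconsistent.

Premise 7 gives O(revoke_form).
From O(revoke_form) and premise 6, O(revoke_form ⊃ hold_funds), we obtain O(hold_funds).
The contrapositive of premise 2 (O(~purge_cache ⊃ ~hold_funds)) is O(hold_funds ⊃ purge_cache), and O(hold_funds) is already established, so O(purge_cache).
Applying K to premise 5 (O(purge_cache ⊃ ~reconcile_log)) and O(purge_cache) yields O(~reconcile_log).
Premise 4, O(~timestamp_charter ⊃ reconcile_log), contraposes to O(~reconcile_log ⊃ timestamp_charter); with O(~reconcile_log) we get O(timestamp_charter).
Yet premise 3 is F(timestamp_charter), i.e. O(~timestamp_charter).
We now have both O(timestamp_charter) and O(~timestamp_charter) — timestamp_charter is simultaneously obligatory and forbidden, violating the D-axiom.

Inconsistent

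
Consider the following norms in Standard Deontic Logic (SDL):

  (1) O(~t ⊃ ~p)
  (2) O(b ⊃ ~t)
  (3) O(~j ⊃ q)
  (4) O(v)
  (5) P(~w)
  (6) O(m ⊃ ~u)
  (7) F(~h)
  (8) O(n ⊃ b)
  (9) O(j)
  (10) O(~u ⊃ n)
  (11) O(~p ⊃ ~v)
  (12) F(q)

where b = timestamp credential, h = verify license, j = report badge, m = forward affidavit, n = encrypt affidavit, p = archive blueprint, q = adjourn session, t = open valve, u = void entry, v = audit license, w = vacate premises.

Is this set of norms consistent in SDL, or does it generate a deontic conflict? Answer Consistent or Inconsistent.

Premise 3 is O(~j ⊃ q), but O(~j) is not derivable from the premises, so it does not yield O(q).
So O(q) is not derivable, and the apparent clash with O(~q) does not arise.
A world satisfying every obligation exists (e.g. b=false, h=true, j=true, m=false, n=false, p=true, q=false, t=true, u=true, v=true, w=false); no atom is both obligatory and forbidden, so the set is consistent.

Consistent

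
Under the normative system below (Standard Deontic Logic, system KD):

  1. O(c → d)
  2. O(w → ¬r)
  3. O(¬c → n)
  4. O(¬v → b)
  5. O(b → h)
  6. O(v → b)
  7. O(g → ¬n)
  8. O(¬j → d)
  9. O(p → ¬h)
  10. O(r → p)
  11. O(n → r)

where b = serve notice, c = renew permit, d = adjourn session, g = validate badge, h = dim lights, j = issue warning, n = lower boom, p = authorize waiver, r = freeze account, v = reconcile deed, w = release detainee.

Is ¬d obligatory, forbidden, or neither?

Forbidden

By case analysis on ¬v: premise 4 gives O(¬v → b) and premise 6 gives O(v → b), so O(b) either way.
Applying K to premise 5 (O(b → h)) and O(b) yields O(h).
Premise 9, O(p → ¬h), contraposes to O(h → ¬p); with O(h) we get O(¬p).
Premise 10, O(r → p), contraposes to O(¬p → ¬r); with O(¬p) we get O(¬r).
The contrapositive of premise 11 (O(n → r)) is O(¬r → ¬n), and O(¬r) is already established, so O(¬n).
Premise 3, O(¬c → n), contraposes to O(¬n → c); with O(¬n) we get O(c).
With premise 1, O(c → d), the K-axiom yields O(d).
Premises 2, 7, 8 do not contribute to this derivation.
Thus O(d), which is F(¬d): ¬d is forbidden.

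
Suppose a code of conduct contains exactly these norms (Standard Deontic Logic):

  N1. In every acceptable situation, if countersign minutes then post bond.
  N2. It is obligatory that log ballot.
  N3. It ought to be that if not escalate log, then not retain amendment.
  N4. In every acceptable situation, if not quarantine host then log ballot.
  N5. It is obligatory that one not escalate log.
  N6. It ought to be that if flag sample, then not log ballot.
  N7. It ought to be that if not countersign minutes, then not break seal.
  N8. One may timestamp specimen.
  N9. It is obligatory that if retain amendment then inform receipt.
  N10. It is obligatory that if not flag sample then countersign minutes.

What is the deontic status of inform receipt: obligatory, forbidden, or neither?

Neither

Premise 9 is O(retain_amendment → inform_receipt), but O(retain_amendment) is not derivable from the premises, so it does not yield O(inform_receipt).
No premise or chain of K-axiom applications forces O(inform_receipt), and none forces O(¬inform_receipt). So inform_receipt is neither obligatory nor forbidden under these norms.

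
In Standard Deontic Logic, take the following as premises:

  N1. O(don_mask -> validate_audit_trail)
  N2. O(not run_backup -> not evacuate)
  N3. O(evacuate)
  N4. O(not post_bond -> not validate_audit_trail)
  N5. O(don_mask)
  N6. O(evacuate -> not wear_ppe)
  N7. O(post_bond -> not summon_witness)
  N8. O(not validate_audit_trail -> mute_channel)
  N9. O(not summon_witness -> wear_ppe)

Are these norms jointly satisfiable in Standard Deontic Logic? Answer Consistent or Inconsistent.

Premise 5 gives O(don_mask).
Premise 1 is O(don_mask -> validate_audit_trail); since O(don_mask), deontic closure gives O(validate_audit_trail).
Premise 4 is O(not post_bond -> not validate_audit_trail); contrapositively O(validate_audit_trail -> post_bond). Since O(validate_audit_trail) holds, K gives O(post_bond).
With premise 7, O(post_bond -> not summon_witness), the K-axiom yields O(not summon_witness).
With premise 9, O(not summon_witness -> wear_ppe), the K-axiom yields O(wear_ppe).
The contrapositive of premise 6 (O(evacuate -> not wear_ppe)) is O(wear_ppe -> not evacuate), and O(wear_ppe) is already established, so O(not evacuate).
However, premise 3 gives O(evacuate).
We now have both O(not evacuate) and O(evacuate) — evacuate is simultaneously obligatory and forbidden, violating the D-axiom.

Inconsistent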